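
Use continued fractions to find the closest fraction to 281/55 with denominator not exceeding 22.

46/9

Expand x = 281/55 as a continued fraction with the Euclidean algorithm:
  281 = 5*55 + 6, so a_0 = 5.
  55 = 9*6 + 1, so a_1 = 9.
  6 = 6*1 + 0, so a_2 = 6.
so x = [5; 9, 6].
Convergents (p_i = a_i*p_{i-1} + p_{i-2}, q_i = a_i*q_{i-1} + q_{i-2} with p_{-2}=0, p_{-1}=1, q_{-2}=1, q_{-1}=0), until the denominator exceeds 22:
  i=0: a_0=5, p_0 = 5*1 + 0 = 5, q_0 = 5*0 + 1 = 1.
  i=1: a_1=9, p_1 = 9*5 + 1 = 46, q_1 = 9*1 + 0 = 9.
  i=2: a_2=6, p_2 = 6*46 + 5 = 281, q_2 = 6*9 + 1 = 55.
q_2 = 55 > 22, so the last convergent with denominator <= 22 is p_1/q_1 = 46/9.
The closest fraction with denominator <= 22 is either p_1/q_1 or the intermediate fraction (k*p_1 + p_0)/(k*q_1 + q_0) with the largest k >= 1 whose denominator stays <= 22; these approach x as k grows, and every other convergent or intermediate fraction in range is farther away.
Largest k: floor((22 - q_0)/q_1) = floor((22 - 1)/9) = 2.
That gives (2*46 + 5)/(2*9 + 1) = 97/19.
Compare the errors: |x - 46/9| = |281*9 - 46*55|/(55*9) = 1/495, and |x - 97/19| = |281*19 - 97*55|/(55*19) = 4/1045.
Cross-multiplying, 1*1045 = 1045 < 1980 = 4*495, so 1/495 is smaller: the convergent 46/9 is closer to x than 97/19.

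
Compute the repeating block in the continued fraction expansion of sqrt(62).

Write x_i = (sqrt(62) + m_i)/d_i with (m_0, d_0) = (0, 1). a_0 = floor(sqrt(62)) = 7, since 7^2 = 49 <= 62 < 64 = 8^2.
Iterate m_{i+1} = d_i*a_i - m_i, d_{i+1} = (62 - m_{i+1}^2)/d_i, a_{i+1} = floor((a_0 + m_{i+1})/d_{i+1}):
  m_1 = 1*7 - 0 = 7, d_1 = (62 - 7^2)/1 = 13/1 = 13, a_1 = floor((7 + 7)/13) = 1.
  m_2 = 13*1 - 7 = 6, d_2 = (62 - 6^2)/13 = 26/13 = 2, a_2 = floor((7 + 6)/2) = 6.
  m_3 = 2*6 - 6 = 6, d_3 = (62 - 6^2)/2 = 26/2 = 13, a_3 = floor((7 + 6)/13) = 1.
  m_4 = 13*1 - 6 = 7, d_4 = (62 - 7^2)/13 = 13/13 = 1, a_4 = floor((7 + 7)/1) = 14.
  m_5 = 1*14 - 7 = 7, d_5 = (62 - 7^2)/1 = 13/1 = 13: (m_5, d_5) = (m_1, d_1) = (7, 13), so from here the quotients repeat a_1, ..., a_4; the period length is 4.
Hence the expansion of sqrt(62) is a_0 = 7 followed by the repeating block 1, 6, 1, 14 (period 4).

[7; (1, 6, 1, 14)]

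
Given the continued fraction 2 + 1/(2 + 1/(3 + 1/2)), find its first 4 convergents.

Using the convergent recurrence p_i = a_i*p_{i-1} + p_{i-2}, q_i = a_i*q_{i-1} + q_{i-2} with p_{-2}=0, p_{-1}=1, q_{-2}=1, q_{-1}=0:
  i=0: a_0=2, p_0 = 2*1 + 0 = 2, q_0 = 2*0 + 1 = 1.
  i=1: a_1=2, p_1 = 2*2 + 1 = 5, q_1 = 2*1 + 0 = 2.
  i=2: a_2=3, p_2 = 3*5 + 2 = 17, q_2 = 3*2 + 1 = 7.
  i=3: a_3=2, p_3 = 2*17 + 5 = 39, q_3 = 2*7 + 2 = 16.

2/1, 5/2, 17/7, 39/16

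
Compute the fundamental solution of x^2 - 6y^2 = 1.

First expand sqrt(6) as a continued fraction. With x_i = (sqrt(6) + m_i)/d_i and (m_0, d_0) = (0, 1): a_0 = floor(sqrt(6)) = 2, since 2^2 = 4 <= 6 < 9 = 3^2.
Iterate m_{i+1} = d_i*a_i - m_i, d_{i+1} = (6 - m_{i+1}^2)/d_i, a_{i+1} = floor((a_0 + m_{i+1})/d_{i+1}):
  m_1 = 1*2 - 0 = 2, d_1 = (6 - 2^2)/1 = 2/1 = 2, a_1 = floor((2 + 2)/2) = 2.
  m_2 = 2*2 - 2 = 2, d_2 = (6 - 2^2)/2 = 2/2 = 1, a_2 = floor((2 + 2)/1) = 4.
  m_3 = 1*4 - 2 = 2, d_3 = (6 - 2^2)/1 = 2/1 = 2: (m_3, d_3) = (m_1, d_1) = (2, 2), so from here the quotients repeat a_1, a_2; the period length is 2.
So sqrt(6) = [2; (2, 4)] with period length k = 2.
k is even, so the fundamental solution of x^2 - 6y^2 = 1 is (p_{k-1}, q_{k-1}) = (p_1, q_1); compute convergents through index 1.
Convergents (p_i = a_i*p_{i-1} + p_{i-2}, q_i = a_i*q_{i-1} + q_{i-2} with p_{-2}=0, p_{-1}=1, q_{-2}=1, q_{-1}=0):
  i=0: a_0=2, p_0 = 2*1 + 0 = 2, q_0 = 2*0 + 1 = 1.
  i=1: a_1=2, p_1 = 2*2 + 1 = 5, q_1 = 2*1 + 0 = 2.
Check: 5^2 - 6*2^2 = 25 - 24 = 1, so (x, y) = (5, 2) solves the equation, and by the theorem it is the least positive solution.

(x, y) = (5, 2)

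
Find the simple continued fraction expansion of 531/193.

Run the Euclidean algorithm on 531 and 193; the successive quotients are the partial quotients a_0, a_1, ... (each step inverts the fractional part left over by the previous one):
  531 = 2*193 + 145, so a_0 = 2.
  193 = 1*145 + 48, so a_1 = 1.
  145 = 3*48 + 1, so a_2 = 3.
  48 = 48*1 + 0, so a_3 = 48.
The remainder reaches 0 after 4 divisions, so the expansion has 4 partial quotients, read off in order.

[2; 1, 3, 48]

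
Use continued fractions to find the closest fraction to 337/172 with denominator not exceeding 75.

Expand x = 337/172 as a continued fraction with the Euclidean algorithm:
  337 = 1*172 + 165, so a_0 = 1.
  172 = 1*165 + 7, so a_1 = 1.
  165 = 23*7 + 4, so a_2 = 23.
  7 = 1*4 + 3, so a_3 = 1.
  4 = 1*3 + 1, so a_4 = 1.
  3 = 3*1 + 0, so a_5 = 3.
so x = [1; 1, 23, 1, 1, 3].
Convergents (p_i = a_i*p_{i-1} + p_{i-2}, q_i = a_i*q_{i-1} + q_{i-2} with p_{-2}=0, p_{-1}=1, q_{-2}=1, q_{-1}=0), until the denominator exceeds 75:
  i=0: a_0=1, p_0 = 1*1 + 0 = 1, q_0 = 1*0 + 1 = 1.
  i=1: a_1=1, p_1 = 1*1 + 1 = 2, q_1 = 1*1 + 0 = 1.
  i=2: a_2=23, p_2 = 23*2 + 1 = 47, q_2 = 23*1 + 1 = 24.
  i=3: a_3=1, p_3 = 1*47 + 2 = 49, q_3 = 1*24 + 1 = 25.
  i=4: a_4=1, p_4 = 1*49 + 47 = 96, q_4 = 1*25 + 24 = 49.
  i=5: a_5=3, p_5 = 3*96 + 49 = 337, q_5 = 3*49 + 25 = 172.
q_5 = 172 > 75, so the last convergent with denominator <= 75 is p_4/q_4 = 96/49.
The closest fraction with denominator <= 75 is either p_4/q_4 or the intermediate fraction (k*p_4 + p_3)/(k*q_4 + q_3) with the largest k >= 1 whose denominator stays <= 75; these approach x as k grows, and every other convergent or intermediate fraction in range is farther away.
Largest k: floor((75 - q_3)/q_4) = floor((75 - 25)/49) = 1.
That gives (1*96 + 49)/(1*49 + 25) = 145/74.
Compare the errors: |x - 96/49| = |337*49 - 96*172|/(172*49) = 1/8428, and |x - 145/74| = |337*74 - 145*172|/(172*74) = 2/12728.
Cross-multiplying, 1*12728 = 12728 < 16856 = 2*8428, so 1/8428 is smaller: the convergent 96/49 is closer to x than 145/74.

96/49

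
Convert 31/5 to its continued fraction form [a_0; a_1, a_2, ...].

Run the Euclidean algorithm on 31 and 5; the successive quotients are the partial quotients a_0, a_1, ... (each step inverts the fractional part left over by the previous one):
  31 = 6*5 + 1, so a_0 = 6.
  5 = 5*1 + 0, so a_1 = 5.
The remainder reaches 0 after 2 divisions, so the expansion has 2 partial quotients, read off in order.

[6; 5]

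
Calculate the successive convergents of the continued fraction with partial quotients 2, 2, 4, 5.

Using the convergent recurrence p_i = a_i*p_{i-1} + p_{i-2}, q_i = a_i*q_{i-1} + q_{i-2} with p_{-2}=0, p_{-1}=1, q_{-2}=1, q_{-1}=0:
  i=0: a_0=2, p_0 = 2*1 + 0 = 2, q_0 = 2*0 + 1 = 1.
  i=1: a_1=2, p_1 = 2*2 + 1 = 5, q_1 = 2*1 + 0 = 2.
  i=2: a_2=4, p_2 = 4*5 + 2 = 22, q_2 = 4*2 + 1 = 9.
  i=3: a_3=5, p_3 = 5*22 + 5 = 115, q_3 = 5*9 + 2 = 47.

2/1, 5/2, 22/9, 115/47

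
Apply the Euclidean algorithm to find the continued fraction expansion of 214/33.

Run the Euclidean algorithm on 214 and 33; the successive quotients are the partial quotients a_0, a_1, ... (each step inverts the fractional part left over by the previous one):
  214 = 6*33 + 16, so a_0 = 6.
  33 = 2*16 + 1, so a_1 = 2.
  16 = 16*1 + 0, so a_2 = 16.
The remainder reaches 0 after 3 divisions, so the expansion has 3 partial quotients, read off in order.

[6; 2, 16]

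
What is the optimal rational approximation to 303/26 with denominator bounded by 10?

35/3

Expand x = 303/26 as a continued fraction with the Euclidean algorithm:
  303 = 11*26 + 17, so a_0 = 11.
  26 = 1*17 + 9, so a_1 = 1.
  17 = 1*9 + 8, so a_2 = 1.
  9 = 1*8 + 1, so a_3 = 1.
  8 = 8*1 + 0, so a_4 = 8.
so x = [11; 1, 1, 1, 8].
Convergents (p_i = a_i*p_{i-1} + p_{i-2}, q_i = a_i*q_{i-1} + q_{i-2} with p_{-2}=0, p_{-1}=1, q_{-2}=1, q_{-1}=0), until the denominator exceeds 10:
  i=0: a_0=11, p_0 = 11*1 + 0 = 11, q_0 = 11*0 + 1 = 1.
  i=1: a_1=1, p_1 = 1*11 + 1 = 12, q_1 = 1*1 + 0 = 1.
  i=2: a_2=1, p_2 = 1*12 + 11 = 23, q_2 = 1*1 + 1 = 2.
  i=3: a_3=1, p_3 = 1*23 + 12 = 35, q_3 = 1*2 + 1 = 3.
  i=4: a_4=8, p_4 = 8*35 + 23 = 303, q_4 = 8*3 + 2 = 26.
q_4 = 26 > 10, so the last convergent with denominator <= 10 is p_3/q_3 = 35/3.
The closest fraction with denominator <= 10 is either p_3/q_3 or the intermediate fraction (k*p_3 + p_2)/(k*q_3 + q_2) with the largest k >= 1 whose denominator stays <= 10; these approach x as k grows, and every other convergent or intermediate fraction in range is farther away.
Largest k: floor((10 - q_2)/q_3) = floor((10 - 2)/3) = 2.
That gives (2*35 + 23)/(2*3 + 2) = 93/8.
Compare the errors: |x - 35/3| = |303*3 - 35*26|/(26*3) = 1/78, and |x - 93/8| = |303*8 - 93*26|/(26*8) = 6/208.
Cross-multiplying, 1*208 = 208 < 468 = 6*78, so 1/78 is smaller: the convergent 35/3 is closer to x than 93/8.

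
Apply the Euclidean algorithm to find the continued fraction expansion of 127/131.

[0; 1, 31, 1, 3]

Run the Euclidean algorithm on 127 and 131; the successive quotients are the partial quotients a_0, a_1, ... (each step inverts the fractional part left over by the previous one):
  127 = 0*131 + 127, so a_0 = 0.
  131 = 1*127 + 4, so a_1 = 1.
  127 = 31*4 + 3, so a_2 = 31.
  4 = 1*3 + 1, so a_3 = 1.
  3 = 3*1 + 0, so a_4 = 3.
The remainder reaches 0 after 5 divisions, so the expansion has 5 partial quotients, read off in order.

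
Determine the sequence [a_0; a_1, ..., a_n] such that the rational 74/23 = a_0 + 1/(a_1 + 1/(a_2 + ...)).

Run the Euclidean algorithm on 74 and 23; the successive quotients are the partial quotients a_0, a_1, ... (each step inverts the fractional part left over by the previous one):
  74 = 3*23 + 5, so a_0 = 3.
  23 = 4*5 + 3, so a_1 = 4.
  5 = 1*3 + 2, so a_2 = 1.
  3 = 1*2 + 1, so a_3 = 1.
  2 = 2*1 + 0, so a_4 = 2.
The remainder reaches 0 after 5 divisions, so the expansion has 5 partial quotients, read off in order.

[3; 4, 1, 1, 2]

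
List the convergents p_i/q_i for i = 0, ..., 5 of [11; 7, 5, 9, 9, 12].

11/1, 78/7, 401/36, 3687/331, 33584/3015, 406695/36511

Using the convergent recurrence p_i = a_i*p_{i-1} + p_{i-2}, q_i = a_i*q_{i-1} + q_{i-2} with p_{-2}=0, p_{-1}=1, q_{-2}=1, q_{-1}=0:
  i=0: a_0=11, p_0 = 11*1 + 0 = 11, q_0 = 11*0 + 1 = 1.
  i=1: a_1=7, p_1 = 7*11 + 1 = 78, q_1 = 7*1 + 0 = 7.
  i=2: a_2=5, p_2 = 5*78 + 11 = 401, q_2 = 5*7 + 1 = 36.
  i=3: a_3=9, p_3 = 9*401 + 78 = 3687, q_3 = 9*36 + 7 = 331.
  i=4: a_4=9, p_4 = 9*3687 + 401 = 33584, q_4 = 9*331 + 36 = 3015.
  i=5: a_5=12, p_5 = 12*33584 + 3687 = 406695, q_5 = 12*3015 + 331 = 36511.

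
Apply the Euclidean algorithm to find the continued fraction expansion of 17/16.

Run the Euclidean algorithm on 17 and 16; the successive quotients are the partial quotients a_0, a_1, ... (each step inverts the fractional part left over by the previous one):
  17 = 1*16 + 1, so a_0 = 1.
  16 = 16*1 + 0, so a_1 = 16.
The remainder reaches 0 after 2 divisions, so the expansion has 2 partial quotients, read off in order.

[1; 16]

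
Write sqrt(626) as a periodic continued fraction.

Write x_i = (sqrt(626) + m_i)/d_i with (m_0, d_0) = (0, 1). a_0 = floor(sqrt(626)) = 25, since 25^2 = 625 <= 626 < 676 = 26^2.
Iterate m_{i+1} = d_i*a_i - m_i, d_{i+1} = (626 - m_{i+1}^2)/d_i, a_{i+1} = floor((a_0 + m_{i+1})/d_{i+1}):
  m_1 = 1*25 - 0 = 25, d_1 = (626 - 25^2)/1 = 1/1 = 1, a_1 = floor((25 + 25)/1) = 50.
  m_2 = 1*50 - 25 = 25, d_2 = (626 - 25^2)/1 = 1/1 = 1: (m_2, d_2) = (m_1, d_1) = (25, 1), so from here the quotient a_1 repeats; the period length is 1.
Hence the expansion of sqrt(626) is a_0 = 25 followed by the repeating block 50 (period 1).

[25; (50)]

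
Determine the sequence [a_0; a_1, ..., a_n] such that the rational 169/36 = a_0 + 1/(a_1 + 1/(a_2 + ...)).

Run the Euclidean algorithm on 169 and 36; the successive quotients are the partial quotients a_0, a_1, ... (each step inverts the fractional part left over by the previous one):
  169 = 4*36 + 25, so a_0 = 4.
  36 = 1*25 + 11, so a_1 = 1.
  25 = 2*11 + 3, so a_2 = 2.
  11 = 3*3 + 2, so a_3 = 3.
  3 = 1*2 + 1, so a_4 = 1.
  2 = 2*1 + 0, so a_5 = 2.
The remainder reaches 0 after 6 divisions, so the expansion has 6 partial quotients, read off in order.

[4; 1, 2, 3, 1, 2]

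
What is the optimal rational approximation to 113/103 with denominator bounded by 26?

23/21

Expand x = 113/103 as a continued fraction with the Euclidean algorithm:
  113 = 1*103 + 10, so a_0 = 1.
  103 = 10*10 + 3, so a_1 = 10.
  10 = 3*3 + 1, so a_2 = 3.
  3 = 3*1 + 0, so a_3 = 3.
so x = [1; 10, 3, 3].
Convergents (p_i = a_i*p_{i-1} + p_{i-2}, q_i = a_i*q_{i-1} + q_{i-2} with p_{-2}=0, p_{-1}=1, q_{-2}=1, q_{-1}=0), until the denominator exceeds 26:
  i=0: a_0=1, p_0 = 1*1 + 0 = 1, q_0 = 1*0 + 1 = 1.
  i=1: a_1=10, p_1 = 10*1 + 1 = 11, q_1 = 10*1 + 0 = 10.
  i=2: a_2=3, p_2 = 3*11 + 1 = 34, q_2 = 3*10 + 1 = 31.
q_2 = 31 > 26, so the last convergent with denominator <= 26 is p_1/q_1 = 11/10.
The closest fraction with denominator <= 26 is either p_1/q_1 or the intermediate fraction (k*p_1 + p_0)/(k*q_1 + q_0) with the largest k >= 1 whose denominator stays <= 26; these approach x as k grows, and every other convergent or intermediate fraction in range is farther away.
Largest k: floor((26 - q_0)/q_1) = floor((26 - 1)/10) = 2.
That gives (2*11 + 1)/(2*10 + 1) = 23/21.
Compare the errors: |x - 11/10| = |113*10 - 11*103|/(103*10) = 3/1030, and |x - 23/21| = |113*21 - 23*103|/(103*21) = 4/2163.
Cross-multiplying, 4*1030 = 4120 < 6489 = 3*2163, so 4/2163 is smaller: the intermediate fraction 23/21 is closer to x than 11/10.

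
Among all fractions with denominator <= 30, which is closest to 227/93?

Expand x = 227/93 as a continued fraction with the Euclidean algorithm:
  227 = 2*93 + 41, so a_0 = 2.
  93 = 2*41 + 11, so a_1 = 2.
  41 = 3*11 + 8, so a_2 = 3.
  11 = 1*8 + 3, so a_3 = 1.
  8 = 2*3 + 2, so a_4 = 2.
  3 = 1*2 + 1, so a_5 = 1.
  2 = 2*1 + 0, so a_6 = 2.
so x = [2; 2, 3, 1, 2, 1, 2].
Convergents (p_i = a_i*p_{i-1} + p_{i-2}, q_i = a_i*q_{i-1} + q_{i-2} with p_{-2}=0, p_{-1}=1, q_{-2}=1, q_{-1}=0), until the denominator exceeds 30:
  i=0: a_0=2, p_0 = 2*1 + 0 = 2, q_0 = 2*0 + 1 = 1.
  i=1: a_1=2, p_1 = 2*2 + 1 = 5, q_1 = 2*1 + 0 = 2.
  i=2: a_2=3, p_2 = 3*5 + 2 = 17, q_2 = 3*2 + 1 = 7.
  i=3: a_3=1, p_3 = 1*17 + 5 = 22, q_3 = 1*7 + 2 = 9.
  i=4: a_4=2, p_4 = 2*22 + 17 = 61, q_4 = 2*9 + 7 = 25.
  i=5: a_5=1, p_5 = 1*61 + 22 = 83, q_5 = 1*25 + 9 = 34.
q_5 = 34 > 30, so the last convergent with denominator <= 30 is p_4/q_4 = 61/25.
The closest fraction with denominator <= 30 is either p_4/q_4 or the intermediate fraction (k*p_4 + p_3)/(k*q_4 + q_3) with the largest k >= 1 whose denominator stays <= 30; these approach x as k grows, and every other convergent or intermediate fraction in range is farther away.
Largest k: floor((30 - q_3)/q_4) = floor((30 - 9)/25) = 0.
Since k = 0, no intermediate fraction beyond p_4/q_4 has denominator <= 30, so the convergent 61/25 is the closest (its error is |227*25 - 61*93|/(93*25) = 2/2325).

61/25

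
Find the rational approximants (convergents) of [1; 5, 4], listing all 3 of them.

Using the convergent recurrence p_i = a_i*p_{i-1} + p_{i-2}, q_i = a_i*q_{i-1} + q_{i-2} with p_{-2}=0, p_{-1}=1, q_{-2}=1, q_{-1}=0:
  i=0: a_0=1, p_0 = 1*1 + 0 = 1, q_0 = 1*0 + 1 = 1.
  i=1: a_1=5, p_1 = 5*1 + 1 = 6, q_1 = 5*1 + 0 = 5.
  i=2: a_2=4, p_2 = 4*6 + 1 = 25, q_2 = 4*5 + 1 = 21.

1/1, 6/5, 25/21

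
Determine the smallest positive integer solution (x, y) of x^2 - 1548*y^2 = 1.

(x, y) = (24248647, 616314)

First expand sqrt(1548) as a continued fraction. With x_i = (sqrt(1548) + m_i)/d_i and (m_0, d_0) = (0, 1): a_0 = floor(sqrt(1548)) = 39, since 39^2 = 1521 <= 1548 < 1600 = 40^2.
Iterate m_{i+1} = d_i*a_i - m_i, d_{i+1} = (1548 - m_{i+1}^2)/d_i, a_{i+1} = floor((a_0 + m_{i+1})/d_{i+1}):
  m_1 = 1*39 - 0 = 39, d_1 = (1548 - 39^2)/1 = 27/1 = 27, a_1 = floor((39 + 39)/27) = 2.
  m_2 = 27*2 - 39 = 15, d_2 = (1548 - 15^2)/27 = 1323/27 = 49, a_2 = floor((39 + 15)/49) = 1.
  m_3 = 49*1 - 15 = 34, d_3 = (1548 - 34^2)/49 = 392/49 = 8, a_3 = floor((39 + 34)/8) = 9.
  m_4 = 8*9 - 34 = 38, d_4 = (1548 - 38^2)/8 = 104/8 = 13, a_4 = floor((39 + 38)/13) = 5.
  m_5 = 13*5 - 38 = 27, d_5 = (1548 - 27^2)/13 = 819/13 = 63, a_5 = floor((39 + 27)/63) = 1.
  m_6 = 63*1 - 27 = 36, d_6 = (1548 - 36^2)/63 = 252/63 = 4, a_6 = floor((39 + 36)/4) = 18.
  m_7 = 4*18 - 36 = 36, d_7 = (1548 - 36^2)/4 = 252/4 = 63, a_7 = floor((39 + 36)/63) = 1.
  m_8 = 63*1 - 36 = 27, d_8 = (1548 - 27^2)/63 = 819/63 = 13, a_8 = floor((39 + 27)/13) = 5.
  m_9 = 13*5 - 27 = 38, d_9 = (1548 - 38^2)/13 = 104/13 = 8, a_9 = floor((39 + 38)/8) = 9.
  m_10 = 8*9 - 38 = 34, d_10 = (1548 - 34^2)/8 = 392/8 = 49, a_10 = floor((39 + 34)/49) = 1.
  m_11 = 49*1 - 34 = 15, d_11 = (1548 - 15^2)/49 = 1323/49 = 27, a_11 = floor((39 + 15)/27) = 2.
  m_12 = 27*2 - 15 = 39, d_12 = (1548 - 39^2)/27 = 27/27 = 1, a_12 = floor((39 + 39)/1) = 78.
  m_13 = 1*78 - 39 = 39, d_13 = (1548 - 39^2)/1 = 27/1 = 27: (m_13, d_13) = (m_1, d_1) = (39, 27), so from here the quotients repeat a_1, ..., a_12; the period length is 12.
So sqrt(1548) = [39; (2, 1, 9, 5, 1, 18, 1, 5, 9, 1, 2, 78)] with period length k = 12.
k is even, so the fundamental solution of x^2 - 1548y^2 = 1 is (p_{k-1}, q_{k-1}) = (p_11, q_11); compute convergents through index 11.
Convergents (p_i = a_i*p_{i-1} + p_{i-2}, q_i = a_i*q_{i-1} + q_{i-2} with p_{-2}=0, p_{-1}=1, q_{-2}=1, q_{-1}=0):
  i=0: a_0=39, p_0 = 39*1 + 0 = 39, q_0 = 39*0 + 1 = 1.
  i=1: a_1=2, p_1 = 2*39 + 1 = 79, q_1 = 2*1 + 0 = 2.
  i=2: a_2=1, p_2 = 1*79 + 39 = 118, q_2 = 1*2 + 1 = 3.
  i=3: a_3=9, p_3 = 9*118 + 79 = 1141, q_3 = 9*3 + 2 = 29.
  i=4: a_4=5, p_4 = 5*1141 + 118 = 5823, q_4 = 5*29 + 3 = 148.
  i=5: a_5=1, p_5 = 1*5823 + 1141 = 6964, q_5 = 1*148 + 29 = 177.
  i=6: a_6=18, p_6 = 18*6964 + 5823 = 131175, q_6 = 18*177 + 148 = 3334.
  i=7: a_7=1, p_7 = 1*131175 + 6964 = 138139, q_7 = 1*3334 + 177 = 3511.
  i=8: a_8=5, p_8 = 5*138139 + 131175 = 821870, q_8 = 5*3511 + 3334 = 20889.
  i=9: a_9=9, p_9 = 9*821870 + 138139 = 7534969, q_9 = 9*20889 + 3511 = 191512.
  i=10: a_10=1, p_10 = 1*7534969 + 821870 = 8356839, q_10 = 1*191512 + 20889 = 212401.
  i=11: a_11=2, p_11 = 2*8356839 + 7534969 = 24248647, q_11 = 2*212401 + 191512 = 616314.
Check: 24248647^2 - 1548*616314^2 = 587996881330609 - 587996881330608 = 1, so (x, y) = (24248647, 616314) solves the equation, and by the theorem it is the least positive solution.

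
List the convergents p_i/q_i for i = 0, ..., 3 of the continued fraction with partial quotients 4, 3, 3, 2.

4/1, 13/3, 43/10, 99/23

Using the convergent recurrence p_i = a_i*p_{i-1} + p_{i-2}, q_i = a_i*q_{i-1} + q_{i-2} with p_{-2}=0, p_{-1}=1, q_{-2}=1, q_{-1}=0:
  i=0: a_0=4, p_0 = 4*1 + 0 = 4, q_0 = 4*0 + 1 = 1.
  i=1: a_1=3, p_1 = 3*4 + 1 = 13, q_1 = 3*1 + 0 = 3.
  i=2: a_2=3, p_2 = 3*13 + 4 = 43, q_2 = 3*3 + 1 = 10.
  i=3: a_3=2, p_3 = 2*43 + 13 = 99, q_3 = 2*10 + 3 = 23.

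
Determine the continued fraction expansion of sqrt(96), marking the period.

[9; (1, 3, 1, 18)]

Write x_i = (sqrt(96) + m_i)/d_i with (m_0, d_0) = (0, 1). a_0 = floor(sqrt(96)) = 9, since 9^2 = 81 <= 96 < 100 = 10^2.
Iterate m_{i+1} = d_i*a_i - m_i, d_{i+1} = (96 - m_{i+1}^2)/d_i, a_{i+1} = floor((a_0 + m_{i+1})/d_{i+1}):
  m_1 = 1*9 - 0 = 9, d_1 = (96 - 9^2)/1 = 15/1 = 15, a_1 = floor((9 + 9)/15) = 1.
  m_2 = 15*1 - 9 = 6, d_2 = (96 - 6^2)/15 = 60/15 = 4, a_2 = floor((9 + 6)/4) = 3.
  m_3 = 4*3 - 6 = 6, d_3 = (96 - 6^2)/4 = 60/4 = 15, a_3 = floor((9 + 6)/15) = 1.
  m_4 = 15*1 - 6 = 9, d_4 = (96 - 9^2)/15 = 15/15 = 1, a_4 = floor((9 + 9)/1) = 18.
  m_5 = 1*18 - 9 = 9, d_5 = (96 - 9^2)/1 = 15/1 = 15: (m_5, d_5) = (m_1, d_1) = (9, 15), so from here the quotients repeat a_1, ..., a_4; the period length is 4.
Hence the expansion of sqrt(96) is a_0 = 9 followed by the repeating block 1, 3, 1, 18 (period 4).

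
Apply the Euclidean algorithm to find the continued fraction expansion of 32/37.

[0; 1, 6, 2, 2]

Run the Euclidean algorithm on 32 and 37; the successive quotients are the partial quotients a_0, a_1, ... (each step inverts the fractional part left over by the previous one):
  32 = 0*37 + 32, so a_0 = 0.
  37 = 1*32 + 5, so a_1 = 1.
  32 = 6*5 + 2, so a_2 = 6.
  5 = 2*2 + 1, so a_3 = 2.
  2 = 2*1 + 0, so a_4 = 2.
The remainder reaches 0 after 5 divisions, so the expansion has 5 partial quotients, read off in order.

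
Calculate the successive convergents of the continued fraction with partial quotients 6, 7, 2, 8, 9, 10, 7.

Using the convergent recurrence p_i = a_i*p_{i-1} + p_{i-2}, q_i = a_i*q_{i-1} + q_{i-2} with p_{-2}=0, p_{-1}=1, q_{-2}=1, q_{-1}=0:
  i=0: a_0=6, p_0 = 6*1 + 0 = 6, q_0 = 6*0 + 1 = 1.
  i=1: a_1=7, p_1 = 7*6 + 1 = 43, q_1 = 7*1 + 0 = 7.
  i=2: a_2=2, p_2 = 2*43 + 6 = 92, q_2 = 2*7 + 1 = 15.
  i=3: a_3=8, p_3 = 8*92 + 43 = 779, q_3 = 8*15 + 7 = 127.
  i=4: a_4=9, p_4 = 9*779 + 92 = 7103, q_4 = 9*127 + 15 = 1158.
  i=5: a_5=10, p_5 = 10*7103 + 779 = 71809, q_5 = 10*1158 + 127 = 11707.
  i=6: a_6=7, p_6 = 7*71809 + 7103 = 509766, q_6 = 7*11707 + 1158 = 83107.

6/1, 43/7, 92/15, 779/127, 7103/1158, 71809/11707, 509766/83107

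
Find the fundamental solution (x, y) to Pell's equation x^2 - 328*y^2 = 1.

(x, y) = (163, 9)

First expand sqrt(328) as a continued fraction. With x_i = (sqrt(328) + m_i)/d_i and (m_0, d_0) = (0, 1): a_0 = floor(sqrt(328)) = 18, since 18^2 = 324 <= 328 < 361 = 19^2.
Iterate m_{i+1} = d_i*a_i - m_i, d_{i+1} = (328 - m_{i+1}^2)/d_i, a_{i+1} = floor((a_0 + m_{i+1})/d_{i+1}):
  m_1 = 1*18 - 0 = 18, d_1 = (328 - 18^2)/1 = 4/1 = 4, a_1 = floor((18 + 18)/4) = 9.
  m_2 = 4*9 - 18 = 18, d_2 = (328 - 18^2)/4 = 4/4 = 1, a_2 = floor((18 + 18)/1) = 36.
  m_3 = 1*36 - 18 = 18, d_3 = (328 - 18^2)/1 = 4/1 = 4: (m_3, d_3) = (m_1, d_1) = (18, 4), so from here the quotients repeat a_1, a_2; the period length is 2.
So sqrt(328) = [18; (9, 36)] with period length k = 2.
k is even, so the fundamental solution of x^2 - 328y^2 = 1 is (p_{k-1}, q_{k-1}) = (p_1, q_1); compute convergents through index 1.
Convergents (p_i = a_i*p_{i-1} + p_{i-2}, q_i = a_i*q_{i-1} + q_{i-2} with p_{-2}=0, p_{-1}=1, q_{-2}=1, q_{-1}=0):
  i=0: a_0=18, p_0 = 18*1 + 0 = 18, q_0 = 18*0 + 1 = 1.
  i=1: a_1=9, p_1 = 9*18 + 1 = 163, q_1 = 9*1 + 0 = 9.
Check: 163^2 - 328*9^2 = 26569 - 26568 = 1, so (x, y) = (163, 9) solves the equation, and by the theorem it is the least positive solution.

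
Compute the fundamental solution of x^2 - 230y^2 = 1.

(x, y) = (91, 6)

First expand sqrt(230) as a continued fraction. With x_i = (sqrt(230) + m_i)/d_i and (m_0, d_0) = (0, 1): a_0 = floor(sqrt(230)) = 15, since 15^2 = 225 <= 230 < 256 = 16^2.
Iterate m_{i+1} = d_i*a_i - m_i, d_{i+1} = (230 - m_{i+1}^2)/d_i, a_{i+1} = floor((a_0 + m_{i+1})/d_{i+1}):
  m_1 = 1*15 - 0 = 15, d_1 = (230 - 15^2)/1 = 5/1 = 5, a_1 = floor((15 + 15)/5) = 6.
  m_2 = 5*6 - 15 = 15, d_2 = (230 - 15^2)/5 = 5/5 = 1, a_2 = floor((15 + 15)/1) = 30.
  m_3 = 1*30 - 15 = 15, d_3 = (230 - 15^2)/1 = 5/1 = 5: (m_3, d_3) = (m_1, d_1) = (15, 5), so from here the quotients repeat a_1, a_2; the period length is 2.
So sqrt(230) = [15; (6, 30)] with period length k = 2.
k is even, so the fundamental solution of x^2 - 230y^2 = 1 is (p_{k-1}, q_{k-1}) = (p_1, q_1); compute convergents through index 1.
Convergents (p_i = a_i*p_{i-1} + p_{i-2}, q_i = a_i*q_{i-1} + q_{i-2} with p_{-2}=0, p_{-1}=1, q_{-2}=1, q_{-1}=0):
  i=0: a_0=15, p_0 = 15*1 + 0 = 15, q_0 = 15*0 + 1 = 1.
  i=1: a_1=6, p_1 = 6*15 + 1 = 91, q_1 = 6*1 + 0 = 6.
Check: 91^2 - 230*6^2 = 8281 - 8280 = 1, so (x, y) = (91, 6) solves the equation, and by the theorem it is the least positive solution.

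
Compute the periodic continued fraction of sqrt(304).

[17; (2, 3, 2, 1, 1, 1, 1, 1, 2, 3, 2, 34)]

Write x_i = (sqrt(304) + m_i)/d_i with (m_0, d_0) = (0, 1). a_0 = floor(sqrt(304)) = 17, since 17^2 = 289 <= 304 < 324 = 18^2.
Iterate m_{i+1} = d_i*a_i - m_i, d_{i+1} = (304 - m_{i+1}^2)/d_i, a_{i+1} = floor((a_0 + m_{i+1})/d_{i+1}):
  m_1 = 1*17 - 0 = 17, d_1 = (304 - 17^2)/1 = 15/1 = 15, a_1 = floor((17 + 17)/15) = 2.
  m_2 = 15*2 - 17 = 13, d_2 = (304 - 13^2)/15 = 135/15 = 9, a_2 = floor((17 + 13)/9) = 3.
  m_3 = 9*3 - 13 = 14, d_3 = (304 - 14^2)/9 = 108/9 = 12, a_3 = floor((17 + 14)/12) = 2.
  m_4 = 12*2 - 14 = 10, d_4 = (304 - 10^2)/12 = 204/12 = 17, a_4 = floor((17 + 10)/17) = 1.
  m_5 = 17*1 - 10 = 7, d_5 = (304 - 7^2)/17 = 255/17 = 15, a_5 = floor((17 + 7)/15) = 1.
  m_6 = 15*1 - 7 = 8, d_6 = (304 - 8^2)/15 = 240/15 = 16, a_6 = floor((17 + 8)/16) = 1.
  m_7 = 16*1 - 8 = 8, d_7 = (304 - 8^2)/16 = 240/16 = 15, a_7 = floor((17 + 8)/15) = 1.
  m_8 = 15*1 - 8 = 7, d_8 = (304 - 7^2)/15 = 255/15 = 17, a_8 = floor((17 + 7)/17) = 1.
  m_9 = 17*1 - 7 = 10, d_9 = (304 - 10^2)/17 = 204/17 = 12, a_9 = floor((17 + 10)/12) = 2.
  m_10 = 12*2 - 10 = 14, d_10 = (304 - 14^2)/12 = 108/12 = 9, a_10 = floor((17 + 14)/9) = 3.
  m_11 = 9*3 - 14 = 13, d_11 = (304 - 13^2)/9 = 135/9 = 15, a_11 = floor((17 + 13)/15) = 2.
  m_12 = 15*2 - 13 = 17, d_12 = (304 - 17^2)/15 = 15/15 = 1, a_12 = floor((17 + 17)/1) = 34.
  m_13 = 1*34 - 17 = 17, d_13 = (304 - 17^2)/1 = 15/1 = 15: (m_13, d_13) = (m_1, d_1) = (17, 15), so from here the quotients repeat a_1, ..., a_12; the period length is 12.
Hence the expansion of sqrt(304) is a_0 = 17 followed by the repeating block 2, 3, 2, 1, 1, 1, 1, 1, 2, 3, 2, 34 (period 12).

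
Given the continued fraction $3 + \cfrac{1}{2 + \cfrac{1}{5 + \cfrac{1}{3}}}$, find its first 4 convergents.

Using the convergent recurrence p_i = a_i*p_{i-1} + p_{i-2}, q_i = a_i*q_{i-1} + q_{i-2} with p_{-2}=0, p_{-1}=1, q_{-2}=1, q_{-1}=0:
  i=0: a_0=3, p_0 = 3*1 + 0 = 3, q_0 = 3*0 + 1 = 1.
  i=1: a_1=2, p_1 = 2*3 + 1 = 7, q_1 = 2*1 + 0 = 2.
  i=2: a_2=5, p_2 = 5*7 + 3 = 38, q_2 = 5*2 + 1 = 11.
  i=3: a_3=3, p_3 = 3*38 + 7 = 121, q_3 = 3*11 + 2 = 35.

3/1, 7/2, 38/11, 121/35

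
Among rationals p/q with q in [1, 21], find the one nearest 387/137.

48/17

Expand x = 387/137 as a continued fraction with the Euclidean algorithm:
  387 = 2*137 + 113, so a_0 = 2.
  137 = 1*113 + 24, so a_1 = 1.
  113 = 4*24 + 17, so a_2 = 4.
  24 = 1*17 + 7, so a_3 = 1.
  17 = 2*7 + 3, so a_4 = 2.
  7 = 2*3 + 1, so a_5 = 2.
  3 = 3*1 + 0, so a_6 = 3.
so x = [2; 1, 4, 1, 2, 2, 3].
Convergents (p_i = a_i*p_{i-1} + p_{i-2}, q_i = a_i*q_{i-1} + q_{i-2} with p_{-2}=0, p_{-1}=1, q_{-2}=1, q_{-1}=0), until the denominator exceeds 21:
  i=0: a_0=2, p_0 = 2*1 + 0 = 2, q_0 = 2*0 + 1 = 1.
  i=1: a_1=1, p_1 = 1*2 + 1 = 3, q_1 = 1*1 + 0 = 1.
  i=2: a_2=4, p_2 = 4*3 + 2 = 14, q_2 = 4*1 + 1 = 5.
  i=3: a_3=1, p_3 = 1*14 + 3 = 17, q_3 = 1*5 + 1 = 6.
  i=4: a_4=2, p_4 = 2*17 + 14 = 48, q_4 = 2*6 + 5 = 17.
  i=5: a_5=2, p_5 = 2*48 + 17 = 113, q_5 = 2*17 + 6 = 40.
q_5 = 40 > 21, so the last convergent with denominator <= 21 is p_4/q_4 = 48/17.
The closest fraction with denominator <= 21 is either p_4/q_4 or the intermediate fraction (k*p_4 + p_3)/(k*q_4 + q_3) with the largest k >= 1 whose denominator stays <= 21; these approach x as k grows, and every other convergent or intermediate fraction in range is farther away.
Largest k: floor((21 - q_3)/q_4) = floor((21 - 6)/17) = 0.
Since k = 0, no intermediate fraction beyond p_4/q_4 has denominator <= 21, so the convergent 48/17 is the closest (its error is |387*17 - 48*137|/(137*17) = 3/2329).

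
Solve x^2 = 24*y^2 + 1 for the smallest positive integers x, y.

(x, y) = (5, 1)

First expand sqrt(24) as a continued fraction. With x_i = (sqrt(24) + m_i)/d_i and (m_0, d_0) = (0, 1): a_0 = floor(sqrt(24)) = 4, since 4^2 = 16 <= 24 < 25 = 5^2.
Iterate m_{i+1} = d_i*a_i - m_i, d_{i+1} = (24 - m_{i+1}^2)/d_i, a_{i+1} = floor((a_0 + m_{i+1})/d_{i+1}):
  m_1 = 1*4 - 0 = 4, d_1 = (24 - 4^2)/1 = 8/1 = 8, a_1 = floor((4 + 4)/8) = 1.
  m_2 = 8*1 - 4 = 4, d_2 = (24 - 4^2)/8 = 8/8 = 1, a_2 = floor((4 + 4)/1) = 8.
  m_3 = 1*8 - 4 = 4, d_3 = (24 - 4^2)/1 = 8/1 = 8: (m_3, d_3) = (m_1, d_1) = (4, 8), so from here the quotients repeat a_1, a_2; the period length is 2.
So sqrt(24) = [4; (1, 8)] with period length k = 2.
k is even, so the fundamental solution of x^2 - 24y^2 = 1 is (p_{k-1}, q_{k-1}) = (p_1, q_1); compute convergents through index 1.
Convergents (p_i = a_i*p_{i-1} + p_{i-2}, q_i = a_i*q_{i-1} + q_{i-2} with p_{-2}=0, p_{-1}=1, q_{-2}=1, q_{-1}=0):
  i=0: a_0=4, p_0 = 4*1 + 0 = 4, q_0 = 4*0 + 1 = 1.
  i=1: a_1=1, p_1 = 1*4 + 1 = 5, q_1 = 1*1 + 0 = 1.
Check: 5^2 - 24*1^2 = 25 - 24 = 1, so (x, y) = (5, 1) solves the equation, and by the theorem it is the least positive solution.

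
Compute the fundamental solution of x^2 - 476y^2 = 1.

(x, y) = (28799, 1320)

First expand sqrt(476) as a continued fraction. With x_i = (sqrt(476) + m_i)/d_i and (m_0, d_0) = (0, 1): a_0 = floor(sqrt(476)) = 21, since 21^2 = 441 <= 476 < 484 = 22^2.
Iterate m_{i+1} = d_i*a_i - m_i, d_{i+1} = (476 - m_{i+1}^2)/d_i, a_{i+1} = floor((a_0 + m_{i+1})/d_{i+1}):
  m_1 = 1*21 - 0 = 21, d_1 = (476 - 21^2)/1 = 35/1 = 35, a_1 = floor((21 + 21)/35) = 1.
  m_2 = 35*1 - 21 = 14, d_2 = (476 - 14^2)/35 = 280/35 = 8, a_2 = floor((21 + 14)/8) = 4.
  m_3 = 8*4 - 14 = 18, d_3 = (476 - 18^2)/8 = 152/8 = 19, a_3 = floor((21 + 18)/19) = 2.
  m_4 = 19*2 - 18 = 20, d_4 = (476 - 20^2)/19 = 76/19 = 4, a_4 = floor((21 + 20)/4) = 10.
  m_5 = 4*10 - 20 = 20, d_5 = (476 - 20^2)/4 = 76/4 = 19, a_5 = floor((21 + 20)/19) = 2.
  m_6 = 19*2 - 20 = 18, d_6 = (476 - 18^2)/19 = 152/19 = 8, a_6 = floor((21 + 18)/8) = 4.
  m_7 = 8*4 - 18 = 14, d_7 = (476 - 14^2)/8 = 280/8 = 35, a_7 = floor((21 + 14)/35) = 1.
  m_8 = 35*1 - 14 = 21, d_8 = (476 - 21^2)/35 = 35/35 = 1, a_8 = floor((21 + 21)/1) = 42.
  m_9 = 1*42 - 21 = 21, d_9 = (476 - 21^2)/1 = 35/1 = 35: (m_9, d_9) = (m_1, d_1) = (21, 35), so from here the quotients repeat a_1, ..., a_8; the period length is 8.
So sqrt(476) = [21; (1, 4, 2, 10, 2, 4, 1, 42)] with period length k = 8.
k is even, so the fundamental solution of x^2 - 476y^2 = 1 is (p_{k-1}, q_{k-1}) = (p_7, q_7); compute convergents through index 7.
Convergents (p_i = a_i*p_{i-1} + p_{i-2}, q_i = a_i*q_{i-1} + q_{i-2} with p_{-2}=0, p_{-1}=1, q_{-2}=1, q_{-1}=0):
  i=0: a_0=21, p_0 = 21*1 + 0 = 21, q_0 = 21*0 + 1 = 1.
  i=1: a_1=1, p_1 = 1*21 + 1 = 22, q_1 = 1*1 + 0 = 1.
  i=2: a_2=4, p_2 = 4*22 + 21 = 109, q_2 = 4*1 + 1 = 5.
  i=3: a_3=2, p_3 = 2*109 + 22 = 240, q_3 = 2*5 + 1 = 11.
  i=4: a_4=10, p_4 = 10*240 + 109 = 2509, q_4 = 10*11 + 5 = 115.
  i=5: a_5=2, p_5 = 2*2509 + 240 = 5258, q_5 = 2*115 + 11 = 241.
  i=6: a_6=4, p_6 = 4*5258 + 2509 = 23541, q_6 = 4*241 + 115 = 1079.
  i=7: a_7=1, p_7 = 1*23541 + 5258 = 28799, q_7 = 1*1079 + 241 = 1320.
Check: 28799^2 - 476*1320^2 = 829382401 - 829382400 = 1, so (x, y) = (28799, 1320) solves the equation, and by the theorem it is the least positive solution.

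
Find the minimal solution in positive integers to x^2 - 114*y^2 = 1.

(x, y) = (1025, 96)

First expand sqrt(114) as a continued fraction. With x_i = (sqrt(114) + m_i)/d_i and (m_0, d_0) = (0, 1): a_0 = floor(sqrt(114)) = 10, since 10^2 = 100 <= 114 < 121 = 11^2.
Iterate m_{i+1} = d_i*a_i - m_i, d_{i+1} = (114 - m_{i+1}^2)/d_i, a_{i+1} = floor((a_0 + m_{i+1})/d_{i+1}):
  m_1 = 1*10 - 0 = 10, d_1 = (114 - 10^2)/1 = 14/1 = 14, a_1 = floor((10 + 10)/14) = 1.
  m_2 = 14*1 - 10 = 4, d_2 = (114 - 4^2)/14 = 98/14 = 7, a_2 = floor((10 + 4)/7) = 2.
  m_3 = 7*2 - 4 = 10, d_3 = (114 - 10^2)/7 = 14/7 = 2, a_3 = floor((10 + 10)/2) = 10.
  m_4 = 2*10 - 10 = 10, d_4 = (114 - 10^2)/2 = 14/2 = 7, a_4 = floor((10 + 10)/7) = 2.
  m_5 = 7*2 - 10 = 4, d_5 = (114 - 4^2)/7 = 98/7 = 14, a_5 = floor((10 + 4)/14) = 1.
  m_6 = 14*1 - 4 = 10, d_6 = (114 - 10^2)/14 = 14/14 = 1, a_6 = floor((10 + 10)/1) = 20.
  m_7 = 1*20 - 10 = 10, d_7 = (114 - 10^2)/1 = 14/1 = 14: (m_7, d_7) = (m_1, d_1) = (10, 14), so from here the quotients repeat a_1, ..., a_6; the period length is 6.
So sqrt(114) = [10; (1, 2, 10, 2, 1, 20)] with period length k = 6.
k is even, so the fundamental solution of x^2 - 114y^2 = 1 is (p_{k-1}, q_{k-1}) = (p_5, q_5); compute convergents through index 5.
Convergents (p_i = a_i*p_{i-1} + p_{i-2}, q_i = a_i*q_{i-1} + q_{i-2} with p_{-2}=0, p_{-1}=1, q_{-2}=1, q_{-1}=0):
  i=0: a_0=10, p_0 = 10*1 + 0 = 10, q_0 = 10*0 + 1 = 1.
  i=1: a_1=1, p_1 = 1*10 + 1 = 11, q_1 = 1*1 + 0 = 1.
  i=2: a_2=2, p_2 = 2*11 + 10 = 32, q_2 = 2*1 + 1 = 3.
  i=3: a_3=10, p_3 = 10*32 + 11 = 331, q_3 = 10*3 + 1 = 31.
  i=4: a_4=2, p_4 = 2*331 + 32 = 694, q_4 = 2*31 + 3 = 65.
  i=5: a_5=1, p_5 = 1*694 + 331 = 1025, q_5 = 1*65 + 31 = 96.
Check: 1025^2 - 114*96^2 = 1050625 - 1050624 = 1, so (x, y) = (1025, 96) solves the equation, and by the theorem it is the least positive solution.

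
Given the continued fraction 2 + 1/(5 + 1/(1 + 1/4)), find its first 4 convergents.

2/1, 11/5, 13/6, 63/29

Using the convergent recurrence p_i = a_i*p_{i-1} + p_{i-2}, q_i = a_i*q_{i-1} + q_{i-2} with p_{-2}=0, p_{-1}=1, q_{-2}=1, q_{-1}=0:
  i=0: a_0=2, p_0 = 2*1 + 0 = 2, q_0 = 2*0 + 1 = 1.
  i=1: a_1=5, p_1 = 5*2 + 1 = 11, q_1 = 5*1 + 0 = 5.
  i=2: a_2=1, p_2 = 1*11 + 2 = 13, q_2 = 1*5 + 1 = 6.
  i=3: a_3=4, p_3 = 4*13 + 11 = 63, q_3 = 4*6 + 5 = 29.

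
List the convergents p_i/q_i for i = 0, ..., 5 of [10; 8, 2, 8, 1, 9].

10/1, 81/8, 172/17, 1457/144, 1629/161, 16118/1593

Using the convergent recurrence p_i = a_i*p_{i-1} + p_{i-2}, q_i = a_i*q_{i-1} + q_{i-2} with p_{-2}=0, p_{-1}=1, q_{-2}=1, q_{-1}=0:
  i=0: a_0=10, p_0 = 10*1 + 0 = 10, q_0 = 10*0 + 1 = 1.
  i=1: a_1=8, p_1 = 8*10 + 1 = 81, q_1 = 8*1 + 0 = 8.
  i=2: a_2=2, p_2 = 2*81 + 10 = 172, q_2 = 2*8 + 1 = 17.
  i=3: a_3=8, p_3 = 8*172 + 81 = 1457, q_3 = 8*17 + 8 = 144.
  i=4: a_4=1, p_4 = 1*1457 + 172 = 1629, q_4 = 1*144 + 17 = 161.
  i=5: a_5=9, p_5 = 9*1629 + 1457 = 16118, q_5 = 9*161 + 144 = 1593.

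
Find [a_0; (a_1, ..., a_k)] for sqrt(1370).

Write x_i = (sqrt(1370) + m_i)/d_i with (m_0, d_0) = (0, 1). a_0 = floor(sqrt(1370)) = 37, since 37^2 = 1369 <= 1370 < 1444 = 38^2.
Iterate m_{i+1} = d_i*a_i - m_i, d_{i+1} = (1370 - m_{i+1}^2)/d_i, a_{i+1} = floor((a_0 + m_{i+1})/d_{i+1}):
  m_1 = 1*37 - 0 = 37, d_1 = (1370 - 37^2)/1 = 1/1 = 1, a_1 = floor((37 + 37)/1) = 74.
  m_2 = 1*74 - 37 = 37, d_2 = (1370 - 37^2)/1 = 1/1 = 1: (m_2, d_2) = (m_1, d_1) = (37, 1), so from here the quotient a_1 repeats; the period length is 1.
Hence the expansion of sqrt(1370) is a_0 = 37 followed by the repeating block 74 (period 1).

[37; (74)]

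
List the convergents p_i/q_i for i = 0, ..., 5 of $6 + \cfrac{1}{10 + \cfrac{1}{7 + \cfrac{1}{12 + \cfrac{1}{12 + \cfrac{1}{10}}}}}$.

Using the convergent recurrence p_i = a_i*p_{i-1} + p_{i-2}, q_i = a_i*q_{i-1} + q_{i-2} with p_{-2}=0, p_{-1}=1, q_{-2}=1, q_{-1}=0:
  i=0: a_0=6, p_0 = 6*1 + 0 = 6, q_0 = 6*0 + 1 = 1.
  i=1: a_1=10, p_1 = 10*6 + 1 = 61, q_1 = 10*1 + 0 = 10.
  i=2: a_2=7, p_2 = 7*61 + 6 = 433, q_2 = 7*10 + 1 = 71.
  i=3: a_3=12, p_3 = 12*433 + 61 = 5257, q_3 = 12*71 + 10 = 862.
  i=4: a_4=12, p_4 = 12*5257 + 433 = 63517, q_4 = 12*862 + 71 = 10415.
  i=5: a_5=10, p_5 = 10*63517 + 5257 = 640427, q_5 = 10*10415 + 862 = 105012.

6/1, 61/10, 433/71, 5257/862, 63517/10415, 640427/105012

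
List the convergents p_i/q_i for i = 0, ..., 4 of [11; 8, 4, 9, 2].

Using the convergent recurrence p_i = a_i*p_{i-1} + p_{i-2}, q_i = a_i*q_{i-1} + q_{i-2} with p_{-2}=0, p_{-1}=1, q_{-2}=1, q_{-1}=0:
  i=0: a_0=11, p_0 = 11*1 + 0 = 11, q_0 = 11*0 + 1 = 1.
  i=1: a_1=8, p_1 = 8*11 + 1 = 89, q_1 = 8*1 + 0 = 8.
  i=2: a_2=4, p_2 = 4*89 + 11 = 367, q_2 = 4*8 + 1 = 33.
  i=3: a_3=9, p_3 = 9*367 + 89 = 3392, q_3 = 9*33 + 8 = 305.
  i=4: a_4=2, p_4 = 2*3392 + 367 = 7151, q_4 = 2*305 + 33 = 643.

11/1, 89/8, 367/33, 3392/305, 7151/643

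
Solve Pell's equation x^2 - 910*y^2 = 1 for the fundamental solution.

(x, y) = (181, 6)

First expand sqrt(910) as a continued fraction. With x_i = (sqrt(910) + m_i)/d_i and (m_0, d_0) = (0, 1): a_0 = floor(sqrt(910)) = 30, since 30^2 = 900 <= 910 < 961 = 31^2.
Iterate m_{i+1} = d_i*a_i - m_i, d_{i+1} = (910 - m_{i+1}^2)/d_i, a_{i+1} = floor((a_0 + m_{i+1})/d_{i+1}):
  m_1 = 1*30 - 0 = 30, d_1 = (910 - 30^2)/1 = 10/1 = 10, a_1 = floor((30 + 30)/10) = 6.
  m_2 = 10*6 - 30 = 30, d_2 = (910 - 30^2)/10 = 10/10 = 1, a_2 = floor((30 + 30)/1) = 60.
  m_3 = 1*60 - 30 = 30, d_3 = (910 - 30^2)/1 = 10/1 = 10: (m_3, d_3) = (m_1, d_1) = (30, 10), so from here the quotients repeat a_1, a_2; the period length is 2.
So sqrt(910) = [30; (6, 60)] with period length k = 2.
k is even, so the fundamental solution of x^2 - 910y^2 = 1 is (p_{k-1}, q_{k-1}) = (p_1, q_1); compute convergents through index 1.
Convergents (p_i = a_i*p_{i-1} + p_{i-2}, q_i = a_i*q_{i-1} + q_{i-2} with p_{-2}=0, p_{-1}=1, q_{-2}=1, q_{-1}=0):
  i=0: a_0=30, p_0 = 30*1 + 0 = 30, q_0 = 30*0 + 1 = 1.
  i=1: a_1=6, p_1 = 6*30 + 1 = 181, q_1 = 6*1 + 0 = 6.
Check: 181^2 - 910*6^2 = 32761 - 32760 = 1, so (x, y) = (181, 6) solves the equation, and by the theorem it is the least positive solution.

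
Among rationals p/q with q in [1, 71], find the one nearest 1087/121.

548/61

Expand x = 1087/121 as a continued fraction with the Euclidean algorithm:
  1087 = 8*121 + 119, so a_0 = 8.
  121 = 1*119 + 2, so a_1 = 1.
  119 = 59*2 + 1, so a_2 = 59.
  2 = 2*1 + 0, so a_3 = 2.
so x = [8; 1, 59, 2].
Convergents (p_i = a_i*p_{i-1} + p_{i-2}, q_i = a_i*q_{i-1} + q_{i-2} with p_{-2}=0, p_{-1}=1, q_{-2}=1, q_{-1}=0), until the denominator exceeds 71:
  i=0: a_0=8, p_0 = 8*1 + 0 = 8, q_0 = 8*0 + 1 = 1.
  i=1: a_1=1, p_1 = 1*8 + 1 = 9, q_1 = 1*1 + 0 = 1.
  i=2: a_2=59, p_2 = 59*9 + 8 = 539, q_2 = 59*1 + 1 = 60.
  i=3: a_3=2, p_3 = 2*539 + 9 = 1087, q_3 = 2*60 + 1 = 121.
q_3 = 121 > 71, so the last convergent with denominator <= 71 is p_2/q_2 = 539/60.
The closest fraction with denominator <= 71 is either p_2/q_2 or the intermediate fraction (k*p_2 + p_1)/(k*q_2 + q_1) with the largest k >= 1 whose denominator stays <= 71; these approach x as k grows, and every other convergent or intermediate fraction in range is farther away.
Largest k: floor((71 - q_1)/q_2) = floor((71 - 1)/60) = 1.
That gives (1*539 + 9)/(1*60 + 1) = 548/61.
Compare the errors: |x - 539/60| = |1087*60 - 539*121|/(121*60) = 1/7260, and |x - 548/61| = |1087*61 - 548*121|/(121*61) = 1/7381.
Cross-multiplying, 1*7260 = 7260 < 7381 = 1*7381, so 1/7381 is smaller: the intermediate fraction 548/61 is closer to x than 539/60.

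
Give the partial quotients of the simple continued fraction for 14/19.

Run the Euclidean algorithm on 14 and 19; the successive quotients are the partial quotients a_0, a_1, ... (each step inverts the fractional part left over by the previous one):
  14 = 0*19 + 14, so a_0 = 0.
  19 = 1*14 + 5, so a_1 = 1.
  14 = 2*5 + 4, so a_2 = 2.
  5 = 1*4 + 1, so a_3 = 1.
  4 = 4*1 + 0, so a_4 = 4.
The remainder reaches 0 after 5 divisions, so the expansion has 5 partial quotients, read off in order.

[0; 1, 2, 1, 4]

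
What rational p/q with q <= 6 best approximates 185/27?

41/6

Expand x = 185/27 as a continued fraction with the Euclidean algorithm:
  185 = 6*27 + 23, so a_0 = 6.
  27 = 1*23 + 4, so a_1 = 1.
  23 = 5*4 + 3, so a_2 = 5.
  4 = 1*3 + 1, so a_3 = 1.
  3 = 3*1 + 0, so a_4 = 3.
so x = [6; 1, 5, 1, 3].
Convergents (p_i = a_i*p_{i-1} + p_{i-2}, q_i = a_i*q_{i-1} + q_{i-2} with p_{-2}=0, p_{-1}=1, q_{-2}=1, q_{-1}=0), until the denominator exceeds 6:
  i=0: a_0=6, p_0 = 6*1 + 0 = 6, q_0 = 6*0 + 1 = 1.
  i=1: a_1=1, p_1 = 1*6 + 1 = 7, q_1 = 1*1 + 0 = 1.
  i=2: a_2=5, p_2 = 5*7 + 6 = 41, q_2 = 5*1 + 1 = 6.
  i=3: a_3=1, p_3 = 1*41 + 7 = 48, q_3 = 1*6 + 1 = 7.
q_3 = 7 > 6, so the last convergent with denominator <= 6 is p_2/q_2 = 41/6.
The closest fraction with denominator <= 6 is either p_2/q_2 or the intermediate fraction (k*p_2 + p_1)/(k*q_2 + q_1) with the largest k >= 1 whose denominator stays <= 6; these approach x as k grows, and every other convergent or intermediate fraction in range is farther away.
Largest k: floor((6 - q_1)/q_2) = floor((6 - 1)/6) = 0.
Since k = 0, no intermediate fraction beyond p_2/q_2 has denominator <= 6, so the convergent 41/6 is the closest (its error is |185*6 - 41*27|/(27*6) = 3/162).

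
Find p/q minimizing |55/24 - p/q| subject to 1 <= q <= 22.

39/17

Expand x = 55/24 as a continued fraction with the Euclidean algorithm:
  55 = 2*24 + 7, so a_0 = 2.
  24 = 3*7 + 3, so a_1 = 3.
  7 = 2*3 + 1, so a_2 = 2.
  3 = 3*1 + 0, so a_3 = 3.
so x = [2; 3, 2, 3].
Convergents (p_i = a_i*p_{i-1} + p_{i-2}, q_i = a_i*q_{i-1} + q_{i-2} with p_{-2}=0, p_{-1}=1, q_{-2}=1, q_{-1}=0), until the denominator exceeds 22:
  i=0: a_0=2, p_0 = 2*1 + 0 = 2, q_0 = 2*0 + 1 = 1.
  i=1: a_1=3, p_1 = 3*2 + 1 = 7, q_1 = 3*1 + 0 = 3.
  i=2: a_2=2, p_2 = 2*7 + 2 = 16, q_2 = 2*3 + 1 = 7.
  i=3: a_3=3, p_3 = 3*16 + 7 = 55, q_3 = 3*7 + 3 = 24.
q_3 = 24 > 22, so the last convergent with denominator <= 22 is p_2/q_2 = 16/7.
The closest fraction with denominator <= 22 is either p_2/q_2 or the intermediate fraction (k*p_2 + p_1)/(k*q_2 + q_1) with the largest k >= 1 whose denominator stays <= 22; these approach x as k grows, and every other convergent or intermediate fraction in range is farther away.
Largest k: floor((22 - q_1)/q_2) = floor((22 - 3)/7) = 2.
That gives (2*16 + 7)/(2*7 + 3) = 39/17.
Compare the errors: |x - 16/7| = |55*7 - 16*24|/(24*7) = 1/168, and |x - 39/17| = |55*17 - 39*24|/(24*17) = 1/408.
Cross-multiplying, 1*168 = 168 < 408 = 1*408, so 1/408 is smaller: the intermediate fraction 39/17 is closer to x than 16/7.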